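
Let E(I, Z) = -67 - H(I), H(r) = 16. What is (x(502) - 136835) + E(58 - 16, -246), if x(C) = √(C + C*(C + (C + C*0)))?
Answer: -136918 + √504510 ≈ -1.3621e+5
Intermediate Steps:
E(I, Z) = -83 (E(I, Z) = -67 - 1*16 = -67 - 16 = -83)
x(C) = √(C + 2*C²) (x(C) = √(C + C*(C + (C + 0))) = √(C + C*(C + C)) = √(C + C*(2*C)) = √(C + 2*C²))
(x(502) - 136835) + E(58 - 16, -246) = (√(502*(1 + 2*502)) - 136835) - 83 = (√(502*(1 + 1004)) - 136835) - 83 = (√(502*1005) - 136835) - 83 = (√504510 - 136835) - 83 = (-136835 + √504510) - 83 = -136918 + √504510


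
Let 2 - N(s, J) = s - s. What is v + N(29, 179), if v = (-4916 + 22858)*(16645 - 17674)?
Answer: -18462316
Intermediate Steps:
N(s, J) = 2 (N(s, J) = 2 - (s - s) = 2 - 1*0 = 2 + 0 = 2)
v = -18462318 (v = 17942*(-1029) = -18462318)
v + N(29, 179) = -18462318 + 2 = -18462316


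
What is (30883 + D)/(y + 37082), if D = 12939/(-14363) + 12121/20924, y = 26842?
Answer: 3093738318361/6403723326896 ≈ 0.48312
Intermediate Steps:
D = -96641713/300531412 (D = 12939*(-1/14363) + 12121*(1/20924) = -12939/14363 + 12121/20924 = -96641713/300531412 ≈ -0.32157)
(30883 + D)/(y + 37082) = (30883 - 96641713/300531412)/(26842 + 37082) = (9281214955083/300531412)/63924 = (9281214955083/300531412)*(1/63924) = 3093738318361/6403723326896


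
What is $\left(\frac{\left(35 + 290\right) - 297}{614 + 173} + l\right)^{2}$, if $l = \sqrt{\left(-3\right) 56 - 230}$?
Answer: $- \frac{246508078}{619369} + \frac{56 i \sqrt{398}}{787} \approx -398.0 + 1.4196 i$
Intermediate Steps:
$l = i \sqrt{398}$ ($l = \sqrt{-168 - 230} = \sqrt{-398} = i \sqrt{398} \approx 19.95 i$)
$\left(\frac{\left(35 + 290\right) - 297}{614 + 173} + l\right)^{2} = \left(\frac{\left(35 + 290\right) - 297}{614 + 173} + i \sqrt{398}\right)^{2} = \left(\frac{325 - 297}{787} + i \sqrt{398}\right)^{2} = \left(28 \cdot \frac{1}{787} + i \sqrt{398}\right)^{2} = \left(\frac{28}{787} + i \sqrt{398}\right)^{2}$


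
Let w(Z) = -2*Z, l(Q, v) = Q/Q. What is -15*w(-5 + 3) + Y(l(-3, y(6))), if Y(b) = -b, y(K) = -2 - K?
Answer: -61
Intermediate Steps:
l(Q, v) = 1
-15*w(-5 + 3) + Y(l(-3, y(6))) = -(-30)*(-5 + 3) - 1*1 = -(-30)*(-2) - 1 = -15*4 - 1 = -60 - 1 = -61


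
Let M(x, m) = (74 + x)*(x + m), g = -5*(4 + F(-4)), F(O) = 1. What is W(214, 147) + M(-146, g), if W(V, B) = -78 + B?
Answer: 12381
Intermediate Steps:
g = -25 (g = -5*(4 + 1) = -5*5 = -25)
M(x, m) = (74 + x)*(m + x)
W(214, 147) + M(-146, g) = (-78 + 147) + ((-146)² + 74*(-25) + 74*(-146) - 25*(-146)) = 69 + (21316 - 1850 - 10804 + 3650) = 69 + 12312 = 12381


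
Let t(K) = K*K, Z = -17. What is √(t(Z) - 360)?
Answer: I*√71 ≈ 8.4261*I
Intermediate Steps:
t(K) = K²
√(t(Z) - 360) = √((-17)² - 360) = √(289 - 360) = √(-71) = I*√71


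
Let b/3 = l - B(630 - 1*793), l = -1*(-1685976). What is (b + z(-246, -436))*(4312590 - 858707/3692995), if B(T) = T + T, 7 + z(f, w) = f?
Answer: 80565991764927661979/3692995 ≈ 2.1816e+13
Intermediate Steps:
z(f, w) = -7 + f
B(T) = 2*T
l = 1685976
b = 5058906 (b = 3*(1685976 - 2*(630 - 1*793)) = 3*(1685976 - 2*(630 - 793)) = 3*(1685976 - 2*(-163)) = 3*(1685976 - 1*(-326)) = 3*(1685976 + 326) = 3*1686302 = 5058906)
(b + z(-246, -436))*(4312590 - 858707/3692995) = (5058906 + (-7 - 246))*(4312590 - 858707/3692995) = (5058906 - 253)*(4312590 - 858707*1/3692995) = 5058653*(4312590 - 858707/3692995) = 5058653*(15926372448343/3692995) = 80565991764927661979/3692995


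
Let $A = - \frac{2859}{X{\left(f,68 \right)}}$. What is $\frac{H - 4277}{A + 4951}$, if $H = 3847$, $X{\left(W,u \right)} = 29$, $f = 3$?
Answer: $- \frac{1247}{14072} \approx -0.088616$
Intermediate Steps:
$A = - \frac{2859}{29} \approx -98.586$
$\frac{H - 4277}{A + 4951} = \frac{3847 - 4277}{- \frac{2859}{29} + 4951} = - \frac{430}{\frac{140720}{29}} = \left(-430\right) \frac{29}{140720} = - \frac{1247}{14072}$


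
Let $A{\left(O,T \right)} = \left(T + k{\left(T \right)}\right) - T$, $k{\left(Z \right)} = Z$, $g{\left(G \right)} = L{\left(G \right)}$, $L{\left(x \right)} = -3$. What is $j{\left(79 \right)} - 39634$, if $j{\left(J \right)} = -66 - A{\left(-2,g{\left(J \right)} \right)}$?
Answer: $-39697$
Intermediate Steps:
$g{\left(G \right)} = -3$
$A{\left(O,T \right)} = T$ ($A{\left(O,T \right)} = \left(T + T\right) - T = 2 T - T = T$)
$j{\left(J \right)} = -63$ ($j{\left(J \right)} = -66 - -3 = -66 + 3 = -63$)
$j{\left(79 \right)} - 39634 = -63 - 39634 = -39697$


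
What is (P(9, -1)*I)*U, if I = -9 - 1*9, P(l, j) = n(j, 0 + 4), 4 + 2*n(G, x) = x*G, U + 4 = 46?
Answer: 3024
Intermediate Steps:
U = 42 (U = -4 + 46 = 42)
n(G, x) = -2 + G*x/2 (n(G, x) = -2 + (x*G)/2 = -2 + (G*x)/2 = -2 + G*x/2)
P(l, j) = -2 + 2*j (P(l, j) = -2 + j*(0 + 4)/2 = -2 + (½)*j*4 = -2 + 2*j)
I = -18 (I = -9 - 9 = -18)
(P(9, -1)*I)*U = ((-2 + 2*(-1))*(-18))*42 = ((-2 - 2)*(-18))*42 = -4*(-18)*42 = 72*42 = 3024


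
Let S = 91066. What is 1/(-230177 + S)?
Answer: -1/139111 ≈ -7.1885e-6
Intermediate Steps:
1/(-230177 + S) = 1/(-230177 + 91066) = 1/(-139111) = -1/139111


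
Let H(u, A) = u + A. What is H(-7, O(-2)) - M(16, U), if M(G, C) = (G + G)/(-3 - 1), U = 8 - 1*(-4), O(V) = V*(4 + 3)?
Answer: -13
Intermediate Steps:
O(V) = 7*V (O(V) = V*7 = 7*V)
H(u, A) = A + u
U = 12 (U = 8 + 4 = 12)
M(G, C) = -G/2 (M(G, C) = (2*G)/(-4) = (2*G)*(-¼) = -G/2)
H(-7, O(-2)) - M(16, U) = (7*(-2) - 7) - (-1)*16/2 = (-14 - 7) - 1*(-8) = -21 + 8 = -13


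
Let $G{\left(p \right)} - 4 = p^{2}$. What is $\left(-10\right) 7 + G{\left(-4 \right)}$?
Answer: $-50$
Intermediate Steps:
$G{\left(p \right)} = 4 + p^{2}$
$\left(-10\right) 7 + G{\left(-4 \right)} = \left(-10\right) 7 + \left(4 + \left(-4\right)^{2}\right) = -70 + \left(4 + 16\right) = -70 + 20 = -50$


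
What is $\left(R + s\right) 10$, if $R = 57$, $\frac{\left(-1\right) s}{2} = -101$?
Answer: $2590$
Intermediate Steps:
$s = 202$ ($s = \left(-2\right) \left(-101\right) = 202$)
$\left(R + s\right) 10 = \left(57 + 202\right) 10 = 259 \cdot 10 = 2590$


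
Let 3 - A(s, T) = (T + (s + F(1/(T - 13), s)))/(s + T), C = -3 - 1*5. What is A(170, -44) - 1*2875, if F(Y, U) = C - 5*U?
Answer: -60190/21 ≈ -2866.2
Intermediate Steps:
C = -8 (C = -3 - 5 = -8)
F(Y, U) = -8 - 5*U
A(s, T) = 3 - (-8 + T - 4*s)/(T + s) (A(s, T) = 3 - (T + (s + (-8 - 5*s)))/(s + T) = 3 - (T + (-8 - 4*s))/(T + s) = 3 - (-8 + T - 4*s)/(T + s))
A(170, -44) - 1*2875 = (8 + 2*(-44) + 7*170)/(-44 + 170) - 1*2875 = (8 - 88 + 1190)/126 - 2875 = (1/126)*1110 - 2875 = 185/21 - 2875 = -60190/21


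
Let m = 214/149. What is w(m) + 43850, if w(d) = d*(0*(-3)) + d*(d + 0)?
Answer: 973559646/22201 ≈ 43852.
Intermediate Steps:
m = 214/149 (m = 214*(1/149) = 214/149 ≈ 1.4362)
w(d) = d² (w(d) = d*0 + d*d = 0 + d² = d²)
w(m) + 43850 = (214/149)² + 43850 = 45796/22201 + 43850 = 973559646/22201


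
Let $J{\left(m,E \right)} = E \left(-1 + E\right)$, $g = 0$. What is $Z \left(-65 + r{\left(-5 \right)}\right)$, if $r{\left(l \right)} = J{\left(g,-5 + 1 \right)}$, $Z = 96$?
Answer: $-4320$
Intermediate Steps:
$r{\left(l \right)} = 20$ ($r{\left(l \right)} = \left(-5 + 1\right) \left(-1 + \left(-5 + 1\right)\right) = - 4 \left(-1 - 4\right) = \left(-4\right) \left(-5\right) = 20$)
$Z \left(-65 + r{\left(-5 \right)}\right) = 96 \left(-65 + 20\right) = 96 \left(-45\right) = -4320$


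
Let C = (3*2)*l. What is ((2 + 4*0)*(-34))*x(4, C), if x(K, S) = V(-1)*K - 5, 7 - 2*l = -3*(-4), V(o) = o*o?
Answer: 68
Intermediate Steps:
V(o) = o²
l = -5/2 (l = 7/2 - (-3)*(-4)/2 = 7/2 - ½*12 = 7/2 - 6 = -5/2 ≈ -2.5000)
C = -15 (C = (3*2)*(-5/2) = 6*(-5/2) = -15)
x(K, S) = -5 + K (x(K, S) = (-1)²*K - 5 = 1*K - 5 = K - 5 = -5 + K)
((2 + 4*0)*(-34))*x(4, C) = ((2 + 4*0)*(-34))*(-5 + 4) = ((2 + 0)*(-34))*(-1) = (2*(-34))*(-1) = -68*(-1) = 68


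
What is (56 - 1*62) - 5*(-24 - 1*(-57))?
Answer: -171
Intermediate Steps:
(56 - 1*62) - 5*(-24 - 1*(-57)) = (56 - 62) - 5*(-24 + 57) = -6 - 5*33 = -6 - 165 = -171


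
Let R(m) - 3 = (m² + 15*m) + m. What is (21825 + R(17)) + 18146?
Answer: 40535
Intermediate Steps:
R(m) = 3 + m² + 16*m (R(m) = 3 + ((m² + 15*m) + m) = 3 + (m² + 16*m) = 3 + m² + 16*m)
(21825 + R(17)) + 18146 = (21825 + (3 + 17² + 16*17)) + 18146 = (21825 + (3 + 289 + 272)) + 18146 = (21825 + 564) + 18146 = 22389 + 18146 = 40535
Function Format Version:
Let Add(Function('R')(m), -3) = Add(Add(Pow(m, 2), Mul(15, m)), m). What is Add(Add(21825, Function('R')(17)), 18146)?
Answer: 40535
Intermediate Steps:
Function('R')(m) = Add(3, Pow(m, 2), Mul(16, m)) (Function('R')(m) = Add(3, Add(Add(Pow(m, 2), Mul(15, m)), m)) = Add(3, Add(Pow(m, 2), Mul(16, m))) = Add(3, Pow(m, 2), Mul(16, m)))
Add(Add(21825, Function('R')(17)), 18146) = Add(Add(21825, Add(3, Pow(17, 2), Mul(16, 17))), 18146) = Add(Add(21825, Add(3, 289, 272)), 18146) = Add(Add(21825, 564), 18146) = Add(22389, 18146) = 40535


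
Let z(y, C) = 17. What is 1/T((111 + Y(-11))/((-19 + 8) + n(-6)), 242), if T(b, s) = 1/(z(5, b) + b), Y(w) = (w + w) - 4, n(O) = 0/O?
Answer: 102/11 ≈ 9.2727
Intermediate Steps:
n(O) = 0
Y(w) = -4 + 2*w (Y(w) = 2*w - 4 = -4 + 2*w)
T(b, s) = 1/(17 + b)
1/T((111 + Y(-11))/((-19 + 8) + n(-6)), 242) = 1/(1/(17 + (111 + (-4 + 2*(-11)))/((-19 + 8) + 0))) = 1/(1/(17 + (111 + (-4 - 22))/(-11 + 0))) = 1/(1/(17 + (111 - 26)/(-11))) = 1/(1/(17 + 85*(-1/11))) = 1/(1/(17 - 85/11)) = 1/(1/(102/11)) = 1/(11/102) = 102/11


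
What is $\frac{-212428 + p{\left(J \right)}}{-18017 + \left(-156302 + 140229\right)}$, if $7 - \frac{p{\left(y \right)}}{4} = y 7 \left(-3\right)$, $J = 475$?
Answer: $\frac{17250}{3409} \approx 5.0601$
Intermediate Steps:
$p{\left(y \right)} = 28 + 84 y$ ($p{\left(y \right)} = 28 - 4 y 7 \left(-3\right) = 28 - 4 \cdot 7 y \left(-3\right) = 28 - 4 \left(- 21 y\right) = 28 + 84 y$)
$\frac{-212428 + p{\left(J \right)}}{-18017 + \left(-156302 + 140229\right)} = \frac{-212428 + \left(28 + 84 \cdot 475\right)}{-18017 + \left(-156302 + 140229\right)} = \frac{-212428 + \left(28 + 39900\right)}{-18017 - 16073} = \frac{-212428 + 39928}{-34090} = \left(-172500\right) \left(- \frac{1}{34090}\right) = \frac{17250}{3409}$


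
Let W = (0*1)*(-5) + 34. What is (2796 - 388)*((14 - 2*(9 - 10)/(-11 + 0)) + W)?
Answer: 1266608/11 ≈ 1.1515e+5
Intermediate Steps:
W = 34 (W = 0*(-5) + 34 = 0 + 34 = 34)
(2796 - 388)*((14 - 2*(9 - 10)/(-11 + 0)) + W) = (2796 - 388)*((14 - 2*(9 - 10)/(-11 + 0)) + 34) = 2408*((14 - (-2)/(-11)) + 34) = 2408*((14 - (-2)*(-1)/11) + 34) = 2408*((14 - 2*1/11) + 34) = 2408*((14 - 2/11) + 34) = 2408*(152/11 + 34) = 2408*(526/11) = 1266608/11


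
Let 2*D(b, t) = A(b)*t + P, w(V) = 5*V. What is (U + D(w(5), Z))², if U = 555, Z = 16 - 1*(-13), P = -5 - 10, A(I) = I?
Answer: 828100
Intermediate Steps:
P = -15
Z = 29 (Z = 16 + 13 = 29)
D(b, t) = -15/2 + b*t/2 (D(b, t) = (b*t - 15)/2 = (-15 + b*t)/2 = -15/2 + b*t/2)
(U + D(w(5), Z))² = (555 + (-15/2 + (½)*(5*5)*29))² = (555 + (-15/2 + (½)*25*29))² = (555 + (-15/2 + 725/2))² = (555 + 355)² = 910² = 828100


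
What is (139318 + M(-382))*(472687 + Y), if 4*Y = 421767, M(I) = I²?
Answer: 329813201815/2 ≈ 1.6491e+11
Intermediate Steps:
Y = 421767/4 (Y = (¼)*421767 = 421767/4 ≈ 1.0544e+5)
(139318 + M(-382))*(472687 + Y) = (139318 + (-382)²)*(472687 + 421767/4) = (139318 + 145924)*(2312515/4) = 285242*(2312515/4) = 329813201815/2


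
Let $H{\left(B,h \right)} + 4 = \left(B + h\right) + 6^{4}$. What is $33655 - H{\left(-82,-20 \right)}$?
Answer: $32465$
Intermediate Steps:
$H{\left(B,h \right)} = 1292 + B + h$ ($H{\left(B,h \right)} = -4 + \left(\left(B + h\right) + 6^{4}\right) = -4 + \left(\left(B + h\right) + 1296\right) = -4 + \left(1296 + B + h\right) = 1292 + B + h$)
$33655 - H{\left(-82,-20 \right)} = 33655 - \left(1292 - 82 - 20\right) = 33655 - 1190 = 32465$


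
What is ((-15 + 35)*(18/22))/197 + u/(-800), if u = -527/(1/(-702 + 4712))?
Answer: 457960009/173360 ≈ 2641.7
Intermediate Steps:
u = -2113270 (u = -527/(1/4010) = -527/1/4010 = -527*4010 = -2113270)
((-15 + 35)*(18/22))/197 + u/(-800) = ((-15 + 35)*(18/22))/197 - 2113270/(-800) = (20*(18*(1/22)))*(1/197) - 2113270*(-1/800) = (20*(9/11))*(1/197) + 211327/80 = (180/11)*(1/197) + 211327/80 = 180/2167 + 211327/80 = 457960009/173360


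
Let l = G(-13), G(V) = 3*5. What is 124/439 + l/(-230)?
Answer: 4387/20194 ≈ 0.21724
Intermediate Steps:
G(V) = 15
l = 15
124/439 + l/(-230) = 124/439 + 15/(-230) = 124*(1/439) + 15*(-1/230) = 124/439 - 3/46 = 4387/20194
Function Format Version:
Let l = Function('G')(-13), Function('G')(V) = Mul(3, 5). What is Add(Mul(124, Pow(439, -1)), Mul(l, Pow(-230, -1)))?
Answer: Rational(4387, 20194) ≈ 0.21724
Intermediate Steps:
Function('G')(V) = 15
l = 15
Add(Mul(124, Pow(439, -1)), Mul(l, Pow(-230, -1))) = Add(Mul(124, Pow(439, -1)), Mul(15, Pow(-230, -1))) = Add(Mul(124, Rational(1, 439)), Mul(15, Rational(-1, 230))) = Add(Rational(124, 439), Rational(-3, 46)) = Rational(4387, 20194)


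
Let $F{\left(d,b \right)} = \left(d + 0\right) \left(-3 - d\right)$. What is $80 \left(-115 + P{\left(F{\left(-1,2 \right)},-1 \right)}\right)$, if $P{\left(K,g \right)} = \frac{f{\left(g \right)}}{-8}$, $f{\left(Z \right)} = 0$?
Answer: $-9200$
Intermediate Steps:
$F{\left(d,b \right)} = d \left(-3 - d\right)$
$P{\left(K,g \right)} = 0$ ($P{\left(K,g \right)} = \frac{0}{-8} = 0 \left(- \frac{1}{8}\right) = 0$)
$80 \left(-115 + P{\left(F{\left(-1,2 \right)},-1 \right)}\right) = 80 \left(-115 + 0\right) = 80 \left(-115\right) = -9200$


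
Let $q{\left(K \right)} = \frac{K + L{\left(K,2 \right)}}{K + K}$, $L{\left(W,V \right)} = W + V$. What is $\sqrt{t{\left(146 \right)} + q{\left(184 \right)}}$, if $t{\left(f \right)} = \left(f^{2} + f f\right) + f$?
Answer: $\frac{9 \sqrt{4470142}}{92} \approx 206.83$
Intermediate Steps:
$t{\left(f \right)} = f + 2 f^{2}$ ($t{\left(f \right)} = \left(f^{2} + f^{2}\right) + f = 2 f^{2} + f = f + 2 f^{2}$)
$L{\left(W,V \right)} = V + W$
$q{\left(K \right)} = \frac{2 + 2 K}{2 K}$ ($q{\left(K \right)} = \frac{K + \left(2 + K\right)}{K + K} = \frac{2 + 2 K}{2 K}$)
$\sqrt{t{\left(146 \right)} + q{\left(184 \right)}} = \sqrt{146 \left(1 + 2 \cdot 146\right) + \frac{1 + 184}{184}} = \sqrt{146 \left(1 + 292\right) + \frac{1}{184} \cdot 185} = \sqrt{146 \cdot 293 + \frac{185}{184}} = \sqrt{42778 + \frac{185}{184}} = \sqrt{\frac{7871337}{184}} = \frac{9 \sqrt{4470142}}{92}$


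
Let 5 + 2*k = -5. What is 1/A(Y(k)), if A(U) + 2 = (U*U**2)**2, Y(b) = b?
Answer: 1/15623 ≈ 6.4008e-5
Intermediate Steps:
k = -5 (k = -5/2 + (1/2)*(-5) = -5/2 - 5/2 = -5)
A(U) = -2 + U**6 (A(U) = -2 + (U*U**2)**2 = -2 + (U**3)**2 = -2 + U**6)
1/A(Y(k)) = 1/(-2 + (-5)**6) = 1/(-2 + 15625) = 1/15623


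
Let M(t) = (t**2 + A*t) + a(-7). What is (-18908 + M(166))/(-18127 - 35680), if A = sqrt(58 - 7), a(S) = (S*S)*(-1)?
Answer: -8599/53807 - 166*sqrt(51)/53807 ≈ -0.18184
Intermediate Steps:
a(S) = -S**2 (a(S) = S**2*(-1) = -S**2)
A = sqrt(51) ≈ 7.1414
M(t) = -49 + t**2 + t*sqrt(51) (M(t) = (t**2 + sqrt(51)*t) - 1*(-7)**2 = (t**2 + t*sqrt(51)) - 1*49 = (t**2 + t*sqrt(51)) - 49 = -49 + t**2 + t*sqrt(51))
(-18908 + M(166))/(-18127 - 35680) = (-18908 + (-49 + 166**2 + 166*sqrt(51)))/(-18127 - 35680) = (-18908 + (-49 + 27556 + 166*sqrt(51)))/(-53807) = (-18908 + (27507 + 166*sqrt(51)))*(-1/53807) = (8599 + 166*sqrt(51))*(-1/53807) = -8599/53807 - 166*sqrt(51)/53807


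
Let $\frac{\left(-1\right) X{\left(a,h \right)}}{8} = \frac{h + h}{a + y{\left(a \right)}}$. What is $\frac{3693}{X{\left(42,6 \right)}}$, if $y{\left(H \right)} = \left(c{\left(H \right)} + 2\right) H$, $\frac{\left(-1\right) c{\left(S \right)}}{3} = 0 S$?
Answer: $- \frac{77553}{16} \approx -4847.1$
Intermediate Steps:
$c{\left(S \right)} = 0$ ($c{\left(S \right)} = - 3 \cdot 0 S = \left(-3\right) 0 = 0$)
$y{\left(H \right)} = 2 H$ ($y{\left(H \right)} = \left(0 + 2\right) H = 2 H$)
$X{\left(a,h \right)} = - \frac{16 h}{3 a}$ ($X{\left(a,h \right)} = - 8 \frac{h + h}{a + 2 a} = - 8 \frac{2 h}{3 a} = - \frac{16 h}{3 a}$)
$\frac{3693}{X{\left(42,6 \right)}} = \frac{3693}{\left(- \frac{16}{3}\right) 6 \cdot \frac{1}{42}} = \frac{3693}{- \frac{16}{21}} = 3693 \left(- \frac{21}{16}\right) = - \frac{77553}{16}$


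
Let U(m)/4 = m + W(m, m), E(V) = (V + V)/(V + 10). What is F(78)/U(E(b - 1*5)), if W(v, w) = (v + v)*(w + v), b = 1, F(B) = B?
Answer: 27/8 ≈ 3.3750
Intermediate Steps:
W(v, w) = 2*v*(v + w) (W(v, w) = (2*v)*(v + w) = 2*v*(v + w))
E(V) = 2*V/(10 + V) (E(V) = (2*V)/(10 + V) = 2*V/(10 + V))
U(m) = 4*m + 16*m² (U(m) = 4*(m + 2*m*(m + m)) = 4*(m + 2*m*(2*m)) = 4*(m + 4*m²) = 4*m + 16*m²)
F(78)/U(E(b - 1*5)) = 78/((4*(2*(1 - 1*5)/(10 + (1 - 1*5)))*(1 + 4*(2*(1 - 1*5)/(10 + (1 - 1*5)))))) = 78/((4*(2*(1 - 5)/(10 + (1 - 5)))*(1 + 4*(2*(1 - 5)/(10 + (1 - 5)))))) = 78/((4*(2*(-4)/(10 - 4))*(1 + 4*(2*(-4)/(10 - 4))))) = 78/((4*(2*(-4)/6)*(1 + 4*(2*(-4)/6)))) = 78/((4*(2*(-4)*(⅙))*(1 + 4*(2*(-4)*(⅙))))) = 78/((4*(-4/3)*(1 + 4*(-4/3)))) = 78/((4*(-4/3)*(1 - 16/3))) = 78/((4*(-4/3)*(-13/3))) = 78/(208/9) = 78*(9/208) = 27/8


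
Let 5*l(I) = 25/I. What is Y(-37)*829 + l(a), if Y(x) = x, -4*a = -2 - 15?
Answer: -521421/17 ≈ -30672.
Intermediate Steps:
a = 17/4 (a = -(-2 - 15)/4 = -¼*(-17) = 17/4 ≈ 4.2500)
l(I) = 5/I (l(I) = (25/I)/5 = 5/I)
Y(-37)*829 + l(a) = -37*829 + 5/(17/4) = -30673 + 5*(4/17) = -30673 + 20/17 = -521421/17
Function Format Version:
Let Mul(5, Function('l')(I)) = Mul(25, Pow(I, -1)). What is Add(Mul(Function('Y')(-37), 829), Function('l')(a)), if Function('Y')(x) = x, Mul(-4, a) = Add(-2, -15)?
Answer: Rational(-521421, 17) ≈ -30672.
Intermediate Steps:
a = Rational(17, 4) (a = Mul(Rational(-1, 4), Add(-2, -15)) = Mul(Rational(-1, 4), -17) = Rational(17, 4) ≈ 4.2500)
Function('l')(I) = Mul(5, Pow(I, -1)) (Function('l')(I) = Mul(Rational(1, 5), Mul(25, Pow(I, -1))) = Mul(5, Pow(I, -1)))
Add(Mul(Function('Y')(-37), 829), Function('l')(a)) = Add(Mul(-37, 829), Mul(5, Pow(Rational(17, 4), -1))) = Add(-30673, Mul(5, Rational(4, 17))) = Add(-30673, Rational(20, 17)) = Rational(-521421, 17)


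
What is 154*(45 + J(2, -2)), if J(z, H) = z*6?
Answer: 8778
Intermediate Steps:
J(z, H) = 6*z
154*(45 + J(2, -2)) = 154*(45 + 6*2) = 154*(45 + 12) = 154*57 = 8778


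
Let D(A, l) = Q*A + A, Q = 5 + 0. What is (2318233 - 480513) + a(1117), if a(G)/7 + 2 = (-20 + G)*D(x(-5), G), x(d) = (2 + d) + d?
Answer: 1469114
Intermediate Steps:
x(d) = 2 + 2*d
Q = 5
D(A, l) = 6*A (D(A, l) = 5*A + A = 6*A)
a(G) = 6706 - 336*G (a(G) = -14 + 7*((-20 + G)*(6*(2 + 2*(-5)))) = -14 + 7*((-20 + G)*(6*(2 - 10))) = -14 + 7*((-20 + G)*(6*(-8))) = -14 + 7*((-20 + G)*(-48)) = -14 + 7*(960 - 48*G) = -14 + (6720 - 336*G) = 6706 - 336*G)
(2318233 - 480513) + a(1117) = (2318233 - 480513) + (6706 - 336*1117) = 1837720 + (6706 - 375312) = 1837720 - 368606 = 1469114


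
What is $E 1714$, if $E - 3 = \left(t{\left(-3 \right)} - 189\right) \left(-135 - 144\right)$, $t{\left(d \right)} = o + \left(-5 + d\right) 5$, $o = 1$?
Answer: $109036110$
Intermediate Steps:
$t{\left(d \right)} = -24 + 5 d$ ($t{\left(d \right)} = 1 + \left(-5 + d\right) 5 = 1 + \left(-25 + 5 d\right) = -24 + 5 d$)
$E = 63615$ ($E = 3 + \left(\left(-24 + 5 \left(-3\right)\right) - 189\right) \left(-135 - 144\right) = 3 + \left(\left(-24 - 15\right) - 189\right) \left(-279\right) = 3 + \left(-39 - 189\right) \left(-279\right) = 3 - -63612 = 3 + 63612 = 63615$)
$E 1714 = 63615 \cdot 1714 = 109036110$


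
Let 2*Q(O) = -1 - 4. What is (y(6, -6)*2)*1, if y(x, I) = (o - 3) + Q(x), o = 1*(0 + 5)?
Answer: -1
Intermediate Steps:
o = 5 (o = 1*5 = 5)
Q(O) = -5/2 (Q(O) = (-1 - 4)/2 = (½)*(-5) = -5/2)
y(x, I) = -½ (y(x, I) = (5 - 3) - 5/2 = 2 - 5/2 = -½)
(y(6, -6)*2)*1 = -½*2*1 = -1*1 = -1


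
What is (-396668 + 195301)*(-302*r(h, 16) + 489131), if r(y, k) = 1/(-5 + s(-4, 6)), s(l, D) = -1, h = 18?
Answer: -295514932648/3 ≈ -9.8505e+10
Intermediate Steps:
r(y, k) = -1/6 (r(y, k) = 1/(-5 - 1) = 1/(-6) = -1/6)
(-396668 + 195301)*(-302*r(h, 16) + 489131) = (-396668 + 195301)*(-302*(-1/6) + 489131) = -201367*(151/3 + 489131) = -201367*1467544/3 = -295514932648/3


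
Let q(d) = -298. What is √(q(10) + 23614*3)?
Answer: 4*√4409 ≈ 265.60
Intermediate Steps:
√(q(10) + 23614*3) = √(-298 + 23614*3) = √(-298 + 70842) = √70544 = 4*√4409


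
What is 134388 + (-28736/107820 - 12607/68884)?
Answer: 249526532865019/1856768220 ≈ 1.3439e+5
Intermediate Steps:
134388 + (-28736/107820 - 12607/68884) = 134388 + (-28736*1/107820 - 12607*1/68884) = 134388 + (-7184/26955 - 12607/68884) = 134388 - 834684341/1856768220 = 249526532865019/1856768220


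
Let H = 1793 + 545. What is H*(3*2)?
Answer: 14028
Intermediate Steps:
H = 2338
H*(3*2) = 2338*(3*2) = 2338*6 = 14028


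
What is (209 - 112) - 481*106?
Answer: -50889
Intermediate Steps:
(209 - 112) - 481*106 = 97 - 50986 = -50889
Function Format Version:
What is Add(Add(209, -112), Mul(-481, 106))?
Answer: -50889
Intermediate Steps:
Add(Add(209, -112), Mul(-481, 106)) = Add(97, -50986) = -50889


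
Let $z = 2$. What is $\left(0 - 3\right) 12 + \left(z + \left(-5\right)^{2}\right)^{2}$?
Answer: $693$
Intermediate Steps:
$\left(0 - 3\right) 12 + \left(z + \left(-5\right)^{2}\right)^{2} = \left(0 - 3\right) 12 + \left(2 + \left(-5\right)^{2}\right)^{2} = \left(-3\right) 12 + \left(2 + 25\right)^{2} = -36 + 27^{2} = -36 + 729 = 693$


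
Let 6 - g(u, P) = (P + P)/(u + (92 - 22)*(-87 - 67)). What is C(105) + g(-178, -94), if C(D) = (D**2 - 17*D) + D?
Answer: 51234035/5479 ≈ 9351.0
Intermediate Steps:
g(u, P) = 6 - 2*P/(-10780 + u) (g(u, P) = 6 - (P + P)/(u + (92 - 22)*(-87 - 67)) = 6 - 2*P/(u + 70*(-154)) = 6 - 2*P/(u - 10780) = 6 - 2*P/(-10780 + u))
C(D) = D**2 - 16*D
C(105) + g(-178, -94) = 105*(-16 + 105) + 2*(-32340 - 1*(-94) + 3*(-178))/(-10780 - 178) = 105*89 + 2*(-32340 + 94 - 534)/(-10958) = 9345 + 2*(-1/10958)*(-32780) = 9345 + 32780/5479 = 51234035/5479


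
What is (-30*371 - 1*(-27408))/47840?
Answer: 8139/23920 ≈ 0.34026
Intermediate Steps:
(-30*371 - 1*(-27408))/47840 = (-11130 + 27408)*(1/47840) = 16278*(1/47840) = 8139/23920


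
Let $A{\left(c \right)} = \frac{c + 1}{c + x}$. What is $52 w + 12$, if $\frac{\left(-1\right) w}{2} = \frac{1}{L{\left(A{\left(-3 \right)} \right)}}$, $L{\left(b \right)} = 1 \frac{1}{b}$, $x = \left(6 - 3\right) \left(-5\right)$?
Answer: $\frac{4}{9} \approx 0.44444$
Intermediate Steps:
$x = -15$ ($x = 3 \left(-5\right) = -15$)
$A{\left(c \right)} = \frac{1 + c}{-15 + c}$ ($A{\left(c \right)} = \frac{c + 1}{c - 15} = \frac{1 + c}{-15 + c}$)
$L{\left(b \right)} = \frac{1}{b}$
$w = - \frac{2}{9}$ ($w = - \frac{2}{\frac{1}{\frac{1}{-15 - 3} \left(1 - 3\right)}} = - \frac{2}{\frac{1}{\frac{1}{-18} \left(-2\right)}} = - \frac{2}{\frac{1}{\left(- \frac{1}{18}\right) \left(-2\right)}} = - \frac{2}{\frac{1}{\frac{1}{9}}} = - \frac{2}{9} \approx -0.22222$)
$52 w + 12 = 52 \left(- \frac{2}{9}\right) + 12 = - \frac{104}{9} + 12 = \frac{4}{9}$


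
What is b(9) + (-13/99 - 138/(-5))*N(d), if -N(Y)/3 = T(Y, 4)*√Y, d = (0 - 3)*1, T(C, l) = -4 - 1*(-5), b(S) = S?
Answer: 9 - 13597*I*√3/165 ≈ 9.0 - 142.73*I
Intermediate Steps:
T(C, l) = 1 (T(C, l) = -4 + 5 = 1)
d = -3 (d = -3*1 = -3)
N(Y) = -3*√Y
b(9) + (-13/99 - 138/(-5))*N(d) = 9 + (-13/99 - 138/(-5))*(-3*I*√3) = 9 + (-13*1/99 - 138*(-⅕))*(-3*I*√3) = 9 + (-13/99 + 138/5)*(-3*I*√3) = 9 + 13597*(-3*I*√3)/495 = 9 - 13597*I*√3/165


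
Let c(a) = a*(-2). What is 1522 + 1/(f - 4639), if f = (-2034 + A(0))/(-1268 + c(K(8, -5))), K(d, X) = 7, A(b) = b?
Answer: 4524269163/2972582 ≈ 1522.0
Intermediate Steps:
c(a) = -2*a
f = 1017/641 (f = (-2034 + 0)/(-1268 - 2*7) = -2034/(-1268 - 14) = -2034/(-1282) = -2034*(-1/1282) = 1017/641 ≈ 1.5866)
1522 + 1/(f - 4639) = 1522 + 1/(1017/641 - 4639) = 1522 + 1/(-2972582/641) = 1522 - 641/2972582 = 4524269163/2972582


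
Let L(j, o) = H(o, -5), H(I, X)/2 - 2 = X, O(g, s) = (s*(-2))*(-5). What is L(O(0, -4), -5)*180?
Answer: -1080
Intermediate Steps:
O(g, s) = 10*s (O(g, s) = -2*s*(-5) = 10*s)
H(I, X) = 4 + 2*X
L(j, o) = -6 (L(j, o) = 4 + 2*(-5) = 4 - 10 = -6)
L(O(0, -4), -5)*180 = -6*180 = -1080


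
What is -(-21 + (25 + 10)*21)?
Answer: -714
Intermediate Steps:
-(-21 + (25 + 10)*21) = -(-21 + 35*21) = -(-21 + 735) = -1*714 = -714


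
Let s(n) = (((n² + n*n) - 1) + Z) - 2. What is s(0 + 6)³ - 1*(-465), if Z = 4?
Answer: 389482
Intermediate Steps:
s(n) = 1 + 2*n² (s(n) = (((n² + n*n) - 1) + 4) - 2 = (((n² + n²) - 1) + 4) - 2 = ((2*n² - 1) + 4) - 2 = ((-1 + 2*n²) + 4) - 2 = (3 + 2*n²) - 2 = 1 + 2*n²)
s(0 + 6)³ - 1*(-465) = (1 + 2*(0 + 6)²)³ - 1*(-465) = (1 + 2*6²)³ + 465 = (1 + 2*36)³ + 465 = (1 + 72)³ + 465 = 73³ + 465 = 389017 + 465 = 389482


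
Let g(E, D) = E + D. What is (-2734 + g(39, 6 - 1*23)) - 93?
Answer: -2805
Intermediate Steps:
g(E, D) = D + E
(-2734 + g(39, 6 - 1*23)) - 93 = (-2734 + ((6 - 1*23) + 39)) - 93 = (-2734 + ((6 - 23) + 39)) - 93 = (-2734 + (-17 + 39)) - 93 = (-2734 + 22) - 93 = -2712 - 93 = -2805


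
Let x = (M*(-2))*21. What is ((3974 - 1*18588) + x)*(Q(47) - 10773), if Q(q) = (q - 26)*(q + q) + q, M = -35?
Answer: 115036288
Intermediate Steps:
x = 1470 (x = -35*(-2)*21 = 70*21 = 1470)
Q(q) = q + 2*q*(-26 + q) (Q(q) = (-26 + q)*(2*q) + q = 2*q*(-26 + q) + q = q + 2*q*(-26 + q))
((3974 - 1*18588) + x)*(Q(47) - 10773) = ((3974 - 1*18588) + 1470)*(47*(-51 + 2*47) - 10773) = ((3974 - 18588) + 1470)*(47*(-51 + 94) - 10773) = (-14614 + 1470)*(47*43 - 10773) = -13144*(2021 - 10773) = -13144*(-8752) = 115036288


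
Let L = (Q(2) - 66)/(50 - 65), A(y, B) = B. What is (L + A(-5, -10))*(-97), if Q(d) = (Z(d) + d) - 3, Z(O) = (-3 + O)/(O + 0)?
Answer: 1067/2 ≈ 533.50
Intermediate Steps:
Z(O) = (-3 + O)/O
Q(d) = -3 + d + (-3 + d)/d (Q(d) = ((-3 + d)/d + d) - 3 = (d + (-3 + d)/d) - 3 = -3 + d + (-3 + d)/d)
L = 9/2 (L = ((-2 + 2 - 3/2) - 66)/(50 - 65) = ((-2 + 2 - 3*½) - 66)/(-15) = ((-2 + 2 - 3/2) - 66)*(-1/15) = (-3/2 - 66)*(-1/15) = -135/2*(-1/15) = 9/2 ≈ 4.5000)
(L + A(-5, -10))*(-97) = (9/2 - 10)*(-97) = -11/2*(-97) = 1067/2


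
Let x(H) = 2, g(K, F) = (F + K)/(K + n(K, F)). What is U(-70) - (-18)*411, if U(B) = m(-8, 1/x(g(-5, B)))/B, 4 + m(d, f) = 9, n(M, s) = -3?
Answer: 103571/14 ≈ 7397.9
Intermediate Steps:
g(K, F) = (F + K)/(-3 + K) (g(K, F) = (F + K)/(K - 3) = (F + K)/(-3 + K))
m(d, f) = 5 (m(d, f) = -4 + 9 = 5)
U(B) = 5/B
U(-70) - (-18)*411 = 5/(-70) - (-18)*411 = 5*(-1/70) - 1*(-7398) = -1/14 + 7398 = 103571/14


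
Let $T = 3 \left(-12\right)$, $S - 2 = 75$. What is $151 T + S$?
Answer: $-5359$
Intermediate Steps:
$S = 77$ ($S = 2 + 75 = 77$)
$T = -36$
$151 T + S = 151 \left(-36\right) + 77 = -5436 + 77 = -5359$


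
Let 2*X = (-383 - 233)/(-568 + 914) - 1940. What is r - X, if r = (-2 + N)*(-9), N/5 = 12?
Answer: 77658/173 ≈ 448.89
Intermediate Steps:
N = 60 (N = 5*12 = 60)
r = -522 (r = (-2 + 60)*(-9) = 58*(-9) = -522)
X = -167964/173 (X = ((-383 - 233)/(-568 + 914) - 1940)/2 = (-616/346 - 1940)/2 = (-616*1/346 - 1940)/2 = (-308/173 - 1940)/2 = (½)*(-335928/173) = -167964/173 ≈ -970.89)
r - X = -522 - 1*(-167964/173) = -522 + 167964/173 = 77658/173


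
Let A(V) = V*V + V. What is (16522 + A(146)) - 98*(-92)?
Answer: 47000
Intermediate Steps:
A(V) = V + V**2 (A(V) = V**2 + V = V + V**2)
(16522 + A(146)) - 98*(-92) = (16522 + 146*(1 + 146)) - 98*(-92) = (16522 + 146*147) + 9016 = (16522 + 21462) + 9016 = 37984 + 9016 = 47000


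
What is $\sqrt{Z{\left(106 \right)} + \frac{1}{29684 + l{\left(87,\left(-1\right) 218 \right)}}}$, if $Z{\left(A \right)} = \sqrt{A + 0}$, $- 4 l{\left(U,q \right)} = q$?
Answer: $\frac{\sqrt{118954 + 3537513529 \sqrt{106}}}{59477} \approx 3.2087$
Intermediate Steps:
$l{\left(U,q \right)} = - \frac{q}{4}$
$Z{\left(A \right)} = \sqrt{A}$
$\sqrt{Z{\left(106 \right)} + \frac{1}{29684 + l{\left(87,\left(-1\right) 218 \right)}}} = \sqrt{\sqrt{106} + \frac{1}{29684 - \frac{\left(-1\right) 218}{4}}} = \sqrt{\sqrt{106} + \frac{1}{29684 - - \frac{109}{2}}} = \sqrt{\sqrt{106} + \frac{1}{29684 + \frac{109}{2}}} = \sqrt{\sqrt{106} + \frac{1}{\frac{59477}{2}}} = \sqrt{\sqrt{106} + \frac{2}{59477}} = \sqrt{\frac{2}{59477} + \sqrt{106}}$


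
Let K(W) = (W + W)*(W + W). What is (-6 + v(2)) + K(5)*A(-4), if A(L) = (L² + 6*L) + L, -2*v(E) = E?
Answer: -1207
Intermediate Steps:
K(W) = 4*W² (K(W) = (2*W)*(2*W) = 4*W²)
v(E) = -E/2
A(L) = L² + 7*L
(-6 + v(2)) + K(5)*A(-4) = (-6 - ½*2) + (4*5²)*(-4*(7 - 4)) = (-6 - 1) + (4*25)*(-4*3) = -7 + 100*(-12) = -7 - 1200 = -1207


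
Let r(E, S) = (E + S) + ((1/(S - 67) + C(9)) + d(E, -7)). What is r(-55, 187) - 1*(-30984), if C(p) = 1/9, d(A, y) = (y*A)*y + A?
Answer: 10211803/360 ≈ 28366.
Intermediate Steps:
d(A, y) = A + A*y² (d(A, y) = (A*y)*y + A = A*y² + A = A + A*y²)
C(p) = ⅑
r(E, S) = ⅑ + S + 1/(-67 + S) + 51*E (r(E, S) = (E + S) + ((1/(S - 67) + ⅑) + E*(1 + (-7)²)) = (E + S) + ((1/(-67 + S) + ⅑) + E*(1 + 49)) = (E + S) + ((⅑ + 1/(-67 + S)) + E*50) = (E + S) + ((⅑ + 1/(-67 + S)) + 50*E) = (E + S) + (⅑ + 1/(-67 + S) + 50*E) = ⅑ + S + 1/(-67 + S) + 51*E)
r(-55, 187) - 1*(-30984) = (-58 - 30753*(-55) - 602*187 + 9*187² + 459*(-55)*187)/(9*(-67 + 187)) - 1*(-30984) = (⅑)*(-58 + 1691415 - 112574 + 9*34969 - 4720815)/120 + 30984 = (⅑)*(1/120)*(-58 + 1691415 - 112574 + 314721 - 4720815) + 30984 = (⅑)*(1/120)*(-2827311) + 30984 = -942437/360 + 30984 = 10211803/360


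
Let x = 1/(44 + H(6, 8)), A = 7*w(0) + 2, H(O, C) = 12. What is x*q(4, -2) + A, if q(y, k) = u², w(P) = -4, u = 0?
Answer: -26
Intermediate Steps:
q(y, k) = 0 (q(y, k) = 0² = 0)
A = -26 (A = 7*(-4) + 2 = -28 + 2 = -26)
x = 1/56 (x = 1/(44 + 12) = 1/56 ≈ 0.017857)
x*q(4, -2) + A = (1/56)*0 - 26 = 0 - 26 = -26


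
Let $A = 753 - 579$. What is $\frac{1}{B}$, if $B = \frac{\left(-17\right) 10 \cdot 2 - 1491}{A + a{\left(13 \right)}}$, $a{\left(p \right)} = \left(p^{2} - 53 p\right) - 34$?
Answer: $\frac{380}{1831} \approx 0.20754$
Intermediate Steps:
$a{\left(p \right)} = -34 + p^{2} - 53 p$
$A = 174$
$B = \frac{1831}{380}$ ($B = \frac{\left(-17\right) 10 \cdot 2 - 1491}{174 - \left(723 - 169\right)} = \frac{\left(-170\right) 2 - 1491}{174 - 554} = \frac{-340 - 1491}{174 - 554} = - \frac{1831}{-380} = \left(-1831\right) \left(- \frac{1}{380}\right) = \frac{1831}{380} \approx 4.8184$)
$\frac{1}{B} = \frac{1}{\frac{1831}{380}} = \frac{380}{1831}$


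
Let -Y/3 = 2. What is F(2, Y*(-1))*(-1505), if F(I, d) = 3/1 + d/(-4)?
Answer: -4515/2 ≈ -2257.5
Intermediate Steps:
Y = -6 (Y = -3*2 = -6)
F(I, d) = 3 - d/4 (F(I, d) = 3*1 + d*(-¼) = 3 - d/4)
F(2, Y*(-1))*(-1505) = (3 - (-3)*(-1)/2)*(-1505) = (3 - ¼*6)*(-1505) = (3 - 3/2)*(-1505) = (3/2)*(-1505) = -4515/2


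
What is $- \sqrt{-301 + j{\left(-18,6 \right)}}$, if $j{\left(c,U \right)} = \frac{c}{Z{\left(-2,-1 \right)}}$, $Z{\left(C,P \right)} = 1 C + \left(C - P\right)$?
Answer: $- i \sqrt{295} \approx - 17.176 i$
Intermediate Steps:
$Z{\left(C,P \right)} = - P + 2 C$ ($Z{\left(C,P \right)} = C + \left(C - P\right) = - P + 2 C$)
$j{\left(c,U \right)} = - \frac{c}{3}$ ($j{\left(c,U \right)} = \frac{c}{\left(-1\right) \left(-1\right) + 2 \left(-2\right)} = \frac{c}{1 - 4} = \frac{c}{-3} = c \left(- \frac{1}{3}\right) = - \frac{c}{3}$)
$- \sqrt{-301 + j{\left(-18,6 \right)}} = - \sqrt{-301 - -6} = - \sqrt{-301 + 6} = - \sqrt{-295} = - i \sqrt{295}$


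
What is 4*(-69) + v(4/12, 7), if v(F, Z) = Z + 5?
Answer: -264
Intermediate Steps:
v(F, Z) = 5 + Z
4*(-69) + v(4/12, 7) = 4*(-69) + (5 + 7) = -276 + 12 = -264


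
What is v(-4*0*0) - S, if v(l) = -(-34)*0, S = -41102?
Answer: 41102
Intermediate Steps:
v(l) = 0 (v(l) = -1*0 = 0)
v(-4*0*0) - S = 0 - 1*(-41102) = 0 + 41102 = 41102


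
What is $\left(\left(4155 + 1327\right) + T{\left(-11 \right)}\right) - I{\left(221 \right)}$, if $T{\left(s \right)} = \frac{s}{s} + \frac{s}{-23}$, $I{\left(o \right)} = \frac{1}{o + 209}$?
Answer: $\frac{54231577}{9890} \approx 5483.5$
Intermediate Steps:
$I{\left(o \right)} = \frac{1}{209 + o}$
$T{\left(s \right)} = 1 - \frac{s}{23}$ ($T{\left(s \right)} = 1 + s \left(- \frac{1}{23}\right) = 1 - \frac{s}{23}$)
$\left(\left(4155 + 1327\right) + T{\left(-11 \right)}\right) - I{\left(221 \right)} = \left(\left(4155 + 1327\right) + \left(1 - - \frac{11}{23}\right)\right) - \frac{1}{209 + 221} = \left(5482 + \left(1 + \frac{11}{23}\right)\right) - \frac{1}{430} = \left(5482 + \frac{34}{23}\right) - \frac{1}{430} = \frac{126120}{23} - \frac{1}{430} = \frac{54231577}{9890}$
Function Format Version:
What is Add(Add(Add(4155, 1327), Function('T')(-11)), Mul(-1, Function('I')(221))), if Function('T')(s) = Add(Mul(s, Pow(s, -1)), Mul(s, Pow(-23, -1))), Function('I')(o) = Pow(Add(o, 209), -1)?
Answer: Rational(54231577, 9890) ≈ 5483.5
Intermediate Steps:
Function('I')(o) = Pow(Add(209, o), -1)
Function('T')(s) = Add(1, Mul(Rational(-1, 23), s)) (Function('T')(s) = Add(1, Mul(s, Rational(-1, 23))) = Add(1, Mul(Rational(-1, 23), s)))
Add(Add(Add(4155, 1327), Function('T')(-11)), Mul(-1, Function('I')(221))) = Add(Add(Add(4155, 1327), Add(1, Mul(Rational(-1, 23), -11))), Mul(-1, Pow(Add(209, 221), -1))) = Add(Add(5482, Add(1, Rational(11, 23))), Mul(-1, Pow(430, -1))) = Add(Add(5482, Rational(34, 23)), Mul(-1, Rational(1, 430))) = Add(Rational(126120, 23), Rational(-1, 430)) = Rational(54231577, 9890)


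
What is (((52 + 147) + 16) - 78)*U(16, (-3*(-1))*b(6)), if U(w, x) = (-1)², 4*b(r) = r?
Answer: 137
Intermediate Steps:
b(r) = r/4
U(w, x) = 1
(((52 + 147) + 16) - 78)*U(16, (-3*(-1))*b(6)) = (((52 + 147) + 16) - 78)*1 = ((199 + 16) - 78)*1 = (215 - 78)*1 = 137*1 = 137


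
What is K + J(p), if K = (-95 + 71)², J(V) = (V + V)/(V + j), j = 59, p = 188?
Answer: 142648/247 ≈ 577.52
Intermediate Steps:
J(V) = 2*V/(59 + V) (J(V) = (V + V)/(V + 59) = (2*V)/(59 + V) = 2*V/(59 + V))
K = 576 (K = (-24)² = 576)
K + J(p) = 576 + 2*188/(59 + 188) = 576 + 2*188/247 = 576 + 2*188*(1/247) = 576 + 376/247 = 142648/247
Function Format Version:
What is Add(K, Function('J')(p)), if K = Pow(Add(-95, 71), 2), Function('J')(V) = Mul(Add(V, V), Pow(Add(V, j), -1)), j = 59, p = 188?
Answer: Rational(142648, 247) ≈ 577.52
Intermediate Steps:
Function('J')(V) = Mul(2, V, Pow(Add(59, V), -1)) (Function('J')(V) = Mul(Add(V, V), Pow(Add(V, 59), -1)) = Mul(Mul(2, V), Pow(Add(59, V), -1)) = Mul(2, V, Pow(Add(59, V), -1)))
K = 576 (K = Pow(-24, 2) = 576)
Add(K, Function('J')(p)) = Add(576, Mul(2, 188, Pow(Add(59, 188), -1))) = Add(576, Mul(2, 188, Pow(247, -1))) = Add(576, Mul(2, 188, Rational(1, 247))) = Add(576, Rational(376, 247)) = Rational(142648, 247)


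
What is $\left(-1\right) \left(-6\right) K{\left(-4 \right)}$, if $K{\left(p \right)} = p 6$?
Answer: $-144$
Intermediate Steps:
$K{\left(p \right)} = 6 p$
$\left(-1\right) \left(-6\right) K{\left(-4 \right)} = \left(-1\right) \left(-6\right) 6 \left(-4\right) = 6 \left(-24\right) = -144$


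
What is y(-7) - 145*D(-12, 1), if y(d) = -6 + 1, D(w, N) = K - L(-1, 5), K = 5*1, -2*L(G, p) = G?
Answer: -1315/2 ≈ -657.50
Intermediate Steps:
L(G, p) = -G/2
K = 5
D(w, N) = 9/2 (D(w, N) = 5 - (-1)*(-1)/2 = 5 - 1*½ = 5 - ½ = 9/2)
y(d) = -5
y(-7) - 145*D(-12, 1) = -5 - 145*9/2 = -5 - 1305/2 = -1315/2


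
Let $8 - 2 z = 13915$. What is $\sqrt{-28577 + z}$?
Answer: $\frac{i \sqrt{142122}}{2} \approx 188.5 i$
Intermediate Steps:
$z = - \frac{13907}{2}$ ($z = 4 - \frac{13915}{2} = - \frac{13907}{2} \approx -6953.5$)
$\sqrt{-28577 + z} = \sqrt{-28577 - \frac{13907}{2}} = \sqrt{- \frac{71061}{2}} = \frac{i \sqrt{142122}}{2}$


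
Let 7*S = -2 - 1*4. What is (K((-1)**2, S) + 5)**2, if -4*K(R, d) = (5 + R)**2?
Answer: 16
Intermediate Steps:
S = -6/7 (S = (-2 - 1*4)/7 = (-2 - 4)/7 = (1/7)*(-6) = -6/7 ≈ -0.85714)
K(R, d) = -(5 + R)**2/4
(K((-1)**2, S) + 5)**2 = (-(5 + (-1)**2)**2/4 + 5)**2 = (-(5 + 1)**2/4 + 5)**2 = (-1/4*6**2 + 5)**2 = (-1/4*36 + 5)**2 = (-9 + 5)**2 = (-4)**2 = 16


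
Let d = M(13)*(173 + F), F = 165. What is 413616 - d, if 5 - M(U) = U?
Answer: 416320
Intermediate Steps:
M(U) = 5 - U
d = -2704 (d = (5 - 1*13)*(173 + 165) = (5 - 13)*338 = -8*338 = -2704)
413616 - d = 413616 - 1*(-2704) = 413616 + 2704 = 416320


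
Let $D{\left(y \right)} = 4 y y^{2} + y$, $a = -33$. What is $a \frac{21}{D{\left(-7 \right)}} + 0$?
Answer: $\frac{99}{197} \approx 0.50254$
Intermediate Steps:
$D{\left(y \right)} = y + 4 y^{3}$ ($D{\left(y \right)} = 4 y^{3} + y = y + 4 y^{3}$)
$a \frac{21}{D{\left(-7 \right)}} + 0 = - 33 \frac{21}{-7 + 4 \left(-7\right)^{3}} + 0 = - 33 \frac{21}{-7 + 4 \left(-343\right)} + 0 = - 33 \frac{21}{-7 - 1372} + 0 = - 33 \frac{21}{-1379} + 0 = - 33 \cdot 21 \left(- \frac{1}{1379}\right) + 0 = \left(-33\right) \left(- \frac{3}{197}\right) + 0 = \frac{99}{197} + 0 = \frac{99}{197}$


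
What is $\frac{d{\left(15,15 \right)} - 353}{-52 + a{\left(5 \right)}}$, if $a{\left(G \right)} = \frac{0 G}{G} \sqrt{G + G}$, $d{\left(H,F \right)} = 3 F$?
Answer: $\frac{77}{13} \approx 5.9231$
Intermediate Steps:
$a{\left(G \right)} = 0$ ($a{\left(G \right)} = \frac{0}{G} \sqrt{2 G} = 0 \sqrt{2} \sqrt{G} = 0$)
$\frac{d{\left(15,15 \right)} - 353}{-52 + a{\left(5 \right)}} = \frac{3 \cdot 15 - 353}{-52 + 0} = \frac{45 - 353}{-52} = \left(-308\right) \left(- \frac{1}{52}\right) = \frac{77}{13}$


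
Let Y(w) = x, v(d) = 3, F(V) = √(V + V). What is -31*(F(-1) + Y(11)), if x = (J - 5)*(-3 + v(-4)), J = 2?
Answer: -31*I*√2 ≈ -43.841*I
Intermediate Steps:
F(V) = √2*√V (F(V) = √(2*V) = √2*√V)
x = 0 (x = (2 - 5)*(-3 + 3) = -3*0 = 0)
Y(w) = 0
-31*(F(-1) + Y(11)) = -31*(√2*√(-1) + 0) = -31*(√2*I + 0) = -31*(I*√2 + 0) = -31*I*√2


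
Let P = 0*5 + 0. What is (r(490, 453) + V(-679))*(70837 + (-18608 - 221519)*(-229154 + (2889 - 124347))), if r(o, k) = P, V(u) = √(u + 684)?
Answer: 84191478561*√5 ≈ 1.8826e+11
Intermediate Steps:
V(u) = √(684 + u)
P = 0 (P = 0 + 0 = 0)
r(o, k) = 0
(r(490, 453) + V(-679))*(70837 + (-18608 - 221519)*(-229154 + (2889 - 124347))) = (0 + √(684 - 679))*(70837 + (-18608 - 221519)*(-229154 + (2889 - 124347))) = (0 + √5)*(70837 - 240127*(-229154 - 121458)) = √5*(70837 - 240127*(-350612)) = √5*(70837 + 84191407724) = √5*84191478561 = 84191478561*√5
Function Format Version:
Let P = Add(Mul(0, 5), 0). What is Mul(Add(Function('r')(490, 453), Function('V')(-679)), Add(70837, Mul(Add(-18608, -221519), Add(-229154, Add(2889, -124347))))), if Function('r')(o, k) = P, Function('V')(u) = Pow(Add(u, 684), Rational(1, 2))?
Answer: Mul(84191478561, Pow(5, Rational(1, 2))) ≈ 1.8826e+11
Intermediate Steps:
Function('V')(u) = Pow(Add(684, u), Rational(1, 2))
P = 0 (P = Add(0, 0) = 0)
Function('r')(o, k) = 0
Mul(Add(Function('r')(490, 453), Function('V')(-679)), Add(70837, Mul(Add(-18608, -221519), Add(-229154, Add(2889, -124347))))) = Mul(Add(0, Pow(Add(684, -679), Rational(1, 2))), Add(70837, Mul(Add(-18608, -221519), Add(-229154, Add(2889, -124347))))) = Mul(Add(0, Pow(5, Rational(1, 2))), Add(70837, Mul(-240127, Add(-229154, -121458)))) = Mul(Pow(5, Rational(1, 2)), Add(70837, Mul(-240127, -350612))) = Mul(Pow(5, Rational(1, 2)), Add(70837, 84191407724)) = Mul(Pow(5, Rational(1, 2)), 84191478561) = Mul(84191478561, Pow(5, Rational(1, 2)))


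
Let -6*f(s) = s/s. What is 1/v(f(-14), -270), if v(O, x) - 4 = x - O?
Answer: -6/1595 ≈ -0.0037618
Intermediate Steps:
f(s) = -⅙ (f(s) = -s/(6*s) = -⅙*1 = -⅙)
v(O, x) = 4 + x - O (v(O, x) = 4 + (x - O) = 4 + x - O)
1/v(f(-14), -270) = 1/(4 - 270 - 1*(-⅙)) = 1/(4 - 270 + ⅙) = 1/(-1595/6) = -6/1595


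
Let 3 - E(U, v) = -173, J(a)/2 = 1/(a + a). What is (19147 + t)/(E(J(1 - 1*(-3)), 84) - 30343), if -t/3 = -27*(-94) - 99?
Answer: -11830/30167 ≈ -0.39215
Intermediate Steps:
J(a) = 1/a (J(a) = 2/(a + a) = 2/((2*a)) = 2*(1/(2*a)) = 1/a)
E(U, v) = 176 (E(U, v) = 3 - 1*(-173) = 3 + 173 = 176)
t = -7317 (t = -3*(-27*(-94) - 99) = -3*(2538 - 99) = -3*2439 = -7317)
(19147 + t)/(E(J(1 - 1*(-3)), 84) - 30343) = (19147 - 7317)/(176 - 30343) = 11830/(-30167) = 11830*(-1/30167) = -11830/30167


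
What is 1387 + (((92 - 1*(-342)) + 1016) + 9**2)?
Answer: 2918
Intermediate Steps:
1387 + (((92 - 1*(-342)) + 1016) + 9**2) = 1387 + (((92 + 342) + 1016) + 81) = 1387 + ((434 + 1016) + 81) = 1387 + (1450 + 81) = 1387 + 1531 = 2918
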